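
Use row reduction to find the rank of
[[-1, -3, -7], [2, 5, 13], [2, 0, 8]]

R1 ← -1·R1
  [ 1  3   7 ]
  [ 2  5  13 ]
  [ 2  0   8 ]
R2 ← R2 − 2·R1
  [ 1   3   7 ]
  [ 0  -1  -1 ]
  [ 2   0   8 ]
R3 ← R3 − 2·R1
  [ 1   3   7 ]
  [ 0  -1  -1 ]
  [ 0  -6  -6 ]
R2 ← -1·R2
  [ 1   3   7 ]
  [ 0   1   1 ]
  [ 0  -6  -6 ]
R3 ← R3 + 6·R2
  [ 1  3  7 ]
  [ 0  1  1 ]
  [ 0  0  0 ]
R1 ← R1 − 3·R2
  [ 1  0  4 ]
  [ 0  1  1 ]
  [ 0  0  0 ]
The reduced form has 2 nonzero rows.

rank = 2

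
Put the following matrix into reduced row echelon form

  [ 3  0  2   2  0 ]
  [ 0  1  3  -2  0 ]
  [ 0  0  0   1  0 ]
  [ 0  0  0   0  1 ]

R1 → 1/3·R1
  [ 1  0  2/3  2/3  0 ]
  [ 0  1    3   -2  0 ]
  [ 0  0    0    1  0 ]
  [ 0  0    0    0  1 ]
R2 → R2 + 2·R3
  [ 1  0  2/3  2/3  0 ]
  [ 0  1    3    0  0 ]
  [ 0  0    0    1  0 ]
  [ 0  0    0    0  1 ]
R1 → R1 − 2/3·R3
  [ 1  0  2/3  0  0 ]
  [ 0  1    3  0  0 ]
  [ 0  0    0  1  0 ]
  [ 0  0    0  0  1 ]

[[1, 0, 2/3, 0, 0], [0, 1, 3, 0, 0], [0, 0, 0, 1, 0], [0, 0, 0, 0, 1]]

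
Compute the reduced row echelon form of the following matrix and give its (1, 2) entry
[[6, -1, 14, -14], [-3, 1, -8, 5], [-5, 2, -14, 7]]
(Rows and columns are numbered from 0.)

ρ1 -> 1/6·ρ1
  [  1  -1/6  7/3  -7/3 ]
  [ -3     1   -8     5 ]
  [ -5     2  -14     7 ]
ρ2 -> ρ2 + 3·ρ1
  [  1  -1/6  7/3  -7/3 ]
  [  0   1/2   -1    -2 ]
  [ -5     2  -14     7 ]
ρ3 -> ρ3 + 5·ρ1
  [ 1  -1/6   7/3   -7/3 ]
  [ 0   1/2    -1     -2 ]
  [ 0   7/6  -7/3  -14/3 ]
ρ2 -> 2·ρ2
  [ 1  -1/6   7/3   -7/3 ]
  [ 0     1    -2     -4 ]
  [ 0   7/6  -7/3  -14/3 ]
ρ3 -> ρ3 − 7/6·ρ2
  [ 1  -1/6  7/3  -7/3 ]
  [ 0     1   -2    -4 ]
  [ 0     0    0     0 ]
ρ1 -> ρ1 + 1/6·ρ2
  [ 1  0   2  -3 ]
  [ 0  1  -2  -4 ]
  [ 0  0   0   0 ]

-2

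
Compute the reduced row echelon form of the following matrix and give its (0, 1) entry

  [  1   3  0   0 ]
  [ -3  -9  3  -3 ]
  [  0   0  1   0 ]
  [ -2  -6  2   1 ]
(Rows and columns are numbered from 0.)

3

ρ2 -> ρ2 + 3·ρ1
  [  1   3  0   0 ]
  [  0   0  3  -3 ]
  [  0   0  1   0 ]
  [ -2  -6  2   1 ]
ρ4 -> ρ4 + 2·ρ1
  [ 1  3  0   0 ]
  [ 0  0  3  -3 ]
  [ 0  0  1   0 ]
  [ 0  0  2   1 ]
ρ2 -> 1/3·ρ2
  [ 1  3  0   0 ]
  [ 0  0  1  -1 ]
  [ 0  0  1   0 ]
  [ 0  0  2   1 ]
ρ3 -> ρ3 − ρ2
  [ 1  3  0   0 ]
  [ 0  0  1  -1 ]
  [ 0  0  0   1 ]
  [ 0  0  2   1 ]
ρ4 -> ρ4 − 2·ρ2
  [ 1  3  0   0 ]
  [ 0  0  1  -1 ]
  [ 0  0  0   1 ]
  [ 0  0  0   3 ]
ρ4 -> ρ4 − 3·ρ3
  [ 1  3  0   0 ]
  [ 0  0  1  -1 ]
  [ 0  0  0   1 ]
  [ 0  0  0   0 ]
ρ2 -> ρ2 + ρ3
  [ 1  3  0  0 ]
  [ 0  0  1  0 ]
  [ 0  0  0  1 ]
  [ 0  0  0  0 ]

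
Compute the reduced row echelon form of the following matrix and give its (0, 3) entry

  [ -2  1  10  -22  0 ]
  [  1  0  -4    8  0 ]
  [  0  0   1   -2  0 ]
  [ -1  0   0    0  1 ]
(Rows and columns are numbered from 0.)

R1 -> -1/2·R1
  [  1  -1/2  -5  11  0 ]
  [  1     0  -4   8  0 ]
  [  0     0   1  -2  0 ]
  [ -1     0   0   0  1 ]
R2 -> R2 − R1
  [  1  -1/2  -5  11  0 ]
  [  0   1/2   1  -3  0 ]
  [  0     0   1  -2  0 ]
  [ -1     0   0   0  1 ]
R4 -> R4 + R1
  [ 1  -1/2  -5  11  0 ]
  [ 0   1/2   1  -3  0 ]
  [ 0     0   1  -2  0 ]
  [ 0  -1/2  -5  11  1 ]
R2 -> 2·R2
  [ 1  -1/2  -5  11  0 ]
  [ 0     1   2  -6  0 ]
  [ 0     0   1  -2  0 ]
  [ 0  -1/2  -5  11  1 ]
R4 -> R4 + 1/2·R2
  [ 1  -1/2  -5  11  0 ]
  [ 0     1   2  -6  0 ]
  [ 0     0   1  -2  0 ]
  [ 0     0  -4   8  1 ]
R4 -> R4 + 4·R3
  [ 1  -1/2  -5  11  0 ]
  [ 0     1   2  -6  0 ]
  [ 0     0   1  -2  0 ]
  [ 0     0   0   0  1 ]
R2 -> R2 − 2·R3
  [ 1  -1/2  -5  11  0 ]
  [ 0     1   0  -2  0 ]
  [ 0     0   1  -2  0 ]
  [ 0     0   0   0  1 ]
R1 -> R1 + 5·R3
  [ 1  -1/2  0   1  0 ]
  [ 0     1  0  -2  0 ]
  [ 0     0  1  -2  0 ]
  [ 0     0  0   0  1 ]
R1 -> R1 + 1/2·R2
  [ 1  0  0   0  0 ]
  [ 0  1  0  -2  0 ]
  [ 0  0  1  -2  0 ]
  [ 0  0  0   0  1 ]

0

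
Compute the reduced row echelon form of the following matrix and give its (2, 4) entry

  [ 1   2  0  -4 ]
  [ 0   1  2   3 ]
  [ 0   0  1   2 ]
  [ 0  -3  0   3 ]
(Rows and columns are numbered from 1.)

-1

R4 := R4 + 3·R2
  [ 1  2  0  -4 ]
  [ 0  1  2   3 ]
  [ 0  0  1   2 ]
  [ 0  0  6  12 ]
R4 := R4 − 6·R3
  [ 1  2  0  -4 ]
  [ 0  1  2   3 ]
  [ 0  0  1   2 ]
  [ 0  0  0   0 ]
R2 := R2 − 2·R3
  [ 1  2  0  -4 ]
  [ 0  1  0  -1 ]
  [ 0  0  1   2 ]
  [ 0  0  0   0 ]
R1 := R1 − 2·R2
  [ 1  0  0  -2 ]
  [ 0  1  0  -1 ]
  [ 0  0  1   2 ]
  [ 0  0  0   0 ]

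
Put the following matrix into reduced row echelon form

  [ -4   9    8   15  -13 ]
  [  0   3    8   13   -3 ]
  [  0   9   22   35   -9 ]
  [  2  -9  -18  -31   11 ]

R1 ← -1/4·R1
  [ 1  -9/4   -2  -15/4  13/4 ]
  [ 0     3    8     13    -3 ]
  [ 0     9   22     35    -9 ]
  [ 2    -9  -18    -31    11 ]
R4 ← R4 − 2·R1
  [ 1  -9/4   -2  -15/4  13/4 ]
  [ 0     3    8     13    -3 ]
  [ 0     9   22     35    -9 ]
  [ 0  -9/2  -14  -47/2   9/2 ]
R2 ← 1/3·R2
  [ 1  -9/4   -2  -15/4  13/4 ]
  [ 0     1  8/3   13/3    -1 ]
  [ 0     9   22     35    -9 ]
  [ 0  -9/2  -14  -47/2   9/2 ]
R3 ← R3 − 9·R2
  [ 1  -9/4   -2  -15/4  13/4 ]
  [ 0     1  8/3   13/3    -1 ]
  [ 0     0   -2     -4     0 ]
  [ 0  -9/2  -14  -47/2   9/2 ]
R4 ← R4 + 9/2·R2
  [ 1  -9/4   -2  -15/4  13/4 ]
  [ 0     1  8/3   13/3    -1 ]
  [ 0     0   -2     -4     0 ]
  [ 0     0   -2     -4     0 ]
R3 ← -1/2·R3
  [ 1  -9/4   -2  -15/4  13/4 ]
  [ 0     1  8/3   13/3    -1 ]
  [ 0     0    1      2     0 ]
  [ 0     0   -2     -4     0 ]
R4 ← R4 + 2·R3
  [ 1  -9/4   -2  -15/4  13/4 ]
  [ 0     1  8/3   13/3    -1 ]
  [ 0     0    1      2     0 ]
  [ 0     0    0      0     0 ]
R2 ← R2 − 8/3·R3
  [ 1  -9/4  -2  -15/4  13/4 ]
  [ 0     1   0     -1    -1 ]
  [ 0     0   1      2     0 ]
  [ 0     0   0      0     0 ]
R1 ← R1 + 2·R3
  [ 1  -9/4  0  1/4  13/4 ]
  [ 0     1  0   -1    -1 ]
  [ 0     0  1    2     0 ]
  [ 0     0  0    0     0 ]
R1 ← R1 + 9/4·R2
  [ 1  0  0  -2   1 ]
  [ 0  1  0  -1  -1 ]
  [ 0  0  1   2   0 ]
  [ 0  0  0   0   0 ]

[[1, 0, 0, -2, 1], [0, 1, 0, -1, -1], [0, 0, 1, 2, 0], [0, 0, 0, 0, 0]]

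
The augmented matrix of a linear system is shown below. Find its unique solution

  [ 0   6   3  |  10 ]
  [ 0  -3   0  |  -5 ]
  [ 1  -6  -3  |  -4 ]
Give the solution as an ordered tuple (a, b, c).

R1 <-> R3
R2 -> -1/3·R2
R3 -> R3 − 6·R2
R3 -> 1/3·R3
R1 -> R1 + 3·R3
R1 -> R1 + 6·R2
Reading off the last column: a = 6, b = 5/3, c = 0.

(6, 5/3, 0)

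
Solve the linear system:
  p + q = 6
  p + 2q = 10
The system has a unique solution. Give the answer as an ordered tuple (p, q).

(2, 4)

Form the augmented matrix and row-reduce:
  [ 1  1  |   6 ]
  [ 1  2  |  10 ]
r2 ← r2 − r1
  [ 1  1  |  6 ]
  [ 0  1  |  4 ]
r1 ← r1 − r2
  [ 1  0  |  2 ]
  [ 0  1  |  4 ]
Reading off the last column: p = 2, q = 4.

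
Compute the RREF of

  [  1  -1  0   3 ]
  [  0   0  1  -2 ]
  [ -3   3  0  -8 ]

[[1, -1, 0, 0], [0, 0, 1, 0], [0, 0, 0, 1]]

Add 3 times r1 to r3.
Add 2 times r3 to r2.
Subtract 3 times r3 from r1.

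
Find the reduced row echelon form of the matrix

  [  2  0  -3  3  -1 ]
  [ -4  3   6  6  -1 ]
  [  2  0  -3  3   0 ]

Multiply R1 by 1/2.
  [  1  0  -3/2  3/2  -1/2 ]
  [ -4  3     6    6    -1 ]
  [  2  0    -3    3     0 ]
Add 4 times R1 to R2.
  [ 1  0  -3/2  3/2  -1/2 ]
  [ 0  3     0   12    -3 ]
  [ 2  0    -3    3     0 ]
Subtract 2 times R1 from R3.
  [ 1  0  -3/2  3/2  -1/2 ]
  [ 0  3     0   12    -3 ]
  [ 0  0     0    0     1 ]
Multiply R2 by 1/3.
  [ 1  0  -3/2  3/2  -1/2 ]
  [ 0  1     0    4    -1 ]
  [ 0  0     0    0     1 ]
Add R3 to R2.
  [ 1  0  -3/2  3/2  -1/2 ]
  [ 0  1     0    4     0 ]
  [ 0  0     0    0     1 ]
Add 1/2 times R3 to R1.
  [ 1  0  -3/2  3/2  0 ]
  [ 0  1     0    4  0 ]
  [ 0  0     0    0  1 ]

[[1, 0, -3/2, 3/2, 0], [0, 1, 0, 4, 0], [0, 0, 0, 0, 1]]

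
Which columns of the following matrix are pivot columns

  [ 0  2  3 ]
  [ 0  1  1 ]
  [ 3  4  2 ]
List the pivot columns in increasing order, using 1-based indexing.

1, 2, 3

ρ1 <-> ρ3
  [ 3  4  2 ]
  [ 0  1  1 ]
  [ 0  2  3 ]
ρ1 → 1/3·ρ1
  [ 1  4/3  2/3 ]
  [ 0    1    1 ]
  [ 0    2    3 ]
ρ3 → ρ3 − 2·ρ2
  [ 1  4/3  2/3 ]
  [ 0    1    1 ]
  [ 0    0    1 ]
ρ2 → ρ2 − ρ3
  [ 1  4/3  2/3 ]
  [ 0    1    0 ]
  [ 0    0    1 ]
ρ1 → ρ1 − 2/3·ρ3
  [ 1  4/3  0 ]
  [ 0    1  0 ]
  [ 0    0  1 ]
ρ1 → ρ1 − 4/3·ρ2
  [ 1  0  0 ]
  [ 0  1  0 ]
  [ 0  0  1 ]
Pivot columns are the columns containing a leading 1.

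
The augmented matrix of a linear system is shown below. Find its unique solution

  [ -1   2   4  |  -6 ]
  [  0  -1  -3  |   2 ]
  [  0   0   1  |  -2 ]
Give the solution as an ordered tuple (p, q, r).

Multiply R1 by -1.
  [ 1  -2  -4  |   6 ]
  [ 0  -1  -3  |   2 ]
  [ 0   0   1  |  -2 ]
Multiply R2 by -1.
  [ 1  -2  -4  |   6 ]
  [ 0   1   3  |  -2 ]
  [ 0   0   1  |  -2 ]
Subtract 3 times R3 from R2.
  [ 1  -2  -4  |   6 ]
  [ 0   1   0  |   4 ]
  [ 0   0   1  |  -2 ]
Add 4 times R3 to R1.
  [ 1  -2  0  |  -2 ]
  [ 0   1  0  |   4 ]
  [ 0   0  1  |  -2 ]
Add 2 times R2 to R1.
  [ 1  0  0  |   6 ]
  [ 0  1  0  |   4 ]
  [ 0  0  1  |  -2 ]
Reading off the last column: p = 6, q = 4, r = -2.

(6, 4, -2)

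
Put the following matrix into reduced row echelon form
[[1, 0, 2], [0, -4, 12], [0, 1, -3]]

[[1, 0, 2], [0, 1, -3], [0, 0, 0]]

ρ2 → -1/4·ρ2
  [ 1  0   2 ]
  [ 0  1  -3 ]
  [ 0  1  -3 ]
ρ3 → ρ3 − ρ2
  [ 1  0   2 ]
  [ 0  1  -3 ]
  [ 0  0   0 ]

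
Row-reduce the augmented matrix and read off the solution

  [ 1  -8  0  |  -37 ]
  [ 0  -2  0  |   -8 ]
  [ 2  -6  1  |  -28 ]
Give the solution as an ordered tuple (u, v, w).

Subtract 2 times ρ1 from ρ3.
Multiply ρ2 by -1/2.
Subtract 10 times ρ2 from ρ3.
Add 8 times ρ2 to ρ1.
Reading off the last column: u = -5, v = 4, w = 6.

(-5, 4, 6)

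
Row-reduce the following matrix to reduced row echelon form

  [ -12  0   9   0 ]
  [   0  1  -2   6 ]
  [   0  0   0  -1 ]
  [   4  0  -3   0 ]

ρ1 := -1/12·ρ1
  [ 1  0  -3/4   0 ]
  [ 0  1    -2   6 ]
  [ 0  0     0  -1 ]
  [ 4  0    -3   0 ]
ρ4 := ρ4 − 4·ρ1
  [ 1  0  -3/4   0 ]
  [ 0  1    -2   6 ]
  [ 0  0     0  -1 ]
  [ 0  0     0   0 ]
ρ3 := -1·ρ3
  [ 1  0  -3/4  0 ]
  [ 0  1    -2  6 ]
  [ 0  0     0  1 ]
  [ 0  0     0  0 ]
ρ2 := ρ2 − 6·ρ3
  [ 1  0  -3/4  0 ]
  [ 0  1    -2  0 ]
  [ 0  0     0  1 ]
  [ 0  0     0  0 ]

[[1, 0, -3/4, 0], [0, 1, -2, 0], [0, 0, 0, 1], [0, 0, 0, 0]]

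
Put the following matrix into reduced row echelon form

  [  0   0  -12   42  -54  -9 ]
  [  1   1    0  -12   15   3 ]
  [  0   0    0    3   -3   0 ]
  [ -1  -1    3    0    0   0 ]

[[1, 1, 0, 0, 3, 0], [0, 0, 1, 0, 1, 0], [0, 0, 0, 1, -1, 0], [0, 0, 0, 0, 0, 1]]

ρ1 <-> ρ2
  [  1   1    0  -12   15   3 ]
  [  0   0  -12   42  -54  -9 ]
  [  0   0    0    3   -3   0 ]
  [ -1  -1    3    0    0   0 ]
ρ4 := ρ4 + ρ1
  [ 1  1    0  -12   15   3 ]
  [ 0  0  -12   42  -54  -9 ]
  [ 0  0    0    3   -3   0 ]
  [ 0  0    3  -12   15   3 ]
ρ2 := -1/12·ρ2
  [ 1  1  0   -12   15    3 ]
  [ 0  0  1  -7/2  9/2  3/4 ]
  [ 0  0  0     3   -3    0 ]
  [ 0  0  3   -12   15    3 ]
ρ4 := ρ4 − 3·ρ2
  [ 1  1  0   -12   15    3 ]
  [ 0  0  1  -7/2  9/2  3/4 ]
  [ 0  0  0     3   -3    0 ]
  [ 0  0  0  -3/2  3/2  3/4 ]
ρ3 := 1/3·ρ3
  [ 1  1  0   -12   15    3 ]
  [ 0  0  1  -7/2  9/2  3/4 ]
  [ 0  0  0     1   -1    0 ]
  [ 0  0  0  -3/2  3/2  3/4 ]
ρ4 := ρ4 + 3/2·ρ3
  [ 1  1  0   -12   15    3 ]
  [ 0  0  1  -7/2  9/2  3/4 ]
  [ 0  0  0     1   -1    0 ]
  [ 0  0  0     0    0  3/4 ]
ρ4 := 4/3·ρ4
  [ 1  1  0   -12   15    3 ]
  [ 0  0  1  -7/2  9/2  3/4 ]
  [ 0  0  0     1   -1    0 ]
  [ 0  0  0     0    0    1 ]
ρ2 := ρ2 − 3/4·ρ4
  [ 1  1  0   -12   15  3 ]
  [ 0  0  1  -7/2  9/2  0 ]
  [ 0  0  0     1   -1  0 ]
  [ 0  0  0     0    0  1 ]
ρ1 := ρ1 − 3·ρ4
  [ 1  1  0   -12   15  0 ]
  [ 0  0  1  -7/2  9/2  0 ]
  [ 0  0  0     1   -1  0 ]
  [ 0  0  0     0    0  1 ]
ρ2 := ρ2 + 7/2·ρ3
  [ 1  1  0  -12  15  0 ]
  [ 0  0  1    0   1  0 ]
  [ 0  0  0    1  -1  0 ]
  [ 0  0  0    0   0  1 ]
ρ1 := ρ1 + 12·ρ3
  [ 1  1  0  0   3  0 ]
  [ 0  0  1  0   1  0 ]
  [ 0  0  0  1  -1  0 ]
  [ 0  0  0  0   0  1 ]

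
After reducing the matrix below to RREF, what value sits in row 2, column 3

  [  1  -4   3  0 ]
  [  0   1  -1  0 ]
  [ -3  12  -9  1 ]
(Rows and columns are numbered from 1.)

-1

ρ3 ← ρ3 + 3·ρ1
  [ 1  -4   3  0 ]
  [ 0   1  -1  0 ]
  [ 0   0   0  1 ]
ρ1 ← ρ1 + 4·ρ2
  [ 1  0  -1  0 ]
  [ 0  1  -1  0 ]
  [ 0  0   0  1 ]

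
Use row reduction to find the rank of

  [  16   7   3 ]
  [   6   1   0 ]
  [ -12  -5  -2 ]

rank = 3

Multiply R1 by 1/16.
  [   1  7/16  3/16 ]
  [   6     1     0 ]
  [ -12    -5    -2 ]
Subtract 6 times R1 from R2.
  [   1   7/16  3/16 ]
  [   0  -13/8  -9/8 ]
  [ -12     -5    -2 ]
Add 12 times R1 to R3.
  [ 1   7/16  3/16 ]
  [ 0  -13/8  -9/8 ]
  [ 0    1/4   1/4 ]
Multiply R2 by -8/13.
  [ 1  7/16  3/16 ]
  [ 0     1  9/13 ]
  [ 0   1/4   1/4 ]
Subtract 1/4 times R2 from R3.
  [ 1  7/16  3/16 ]
  [ 0     1  9/13 ]
  [ 0     0  1/13 ]
Multiply R3 by 13.
  [ 1  7/16  3/16 ]
  [ 0     1  9/13 ]
  [ 0     0     1 ]
Subtract 9/13 times R3 from R2.
  [ 1  7/16  3/16 ]
  [ 0     1     0 ]
  [ 0     0     1 ]
Subtract 3/16 times R3 from R1.
  [ 1  7/16  0 ]
  [ 0     1  0 ]
  [ 0     0  1 ]
Subtract 7/16 times R2 from R1.
  [ 1  0  0 ]
  [ 0  1  0 ]
  [ 0  0  1 ]
The reduced form has 3 nonzero rows.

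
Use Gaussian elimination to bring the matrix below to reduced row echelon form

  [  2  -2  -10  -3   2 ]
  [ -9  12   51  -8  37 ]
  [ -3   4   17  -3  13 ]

[[1, 0, -3, 0, -1], [0, 1, 2, 0, 1], [0, 0, 0, 1, -2]]

r1 → 1/2·r1
r2 → r2 + 9·r1
r3 → r3 + 3·r1
r2 → 1/3·r2
r3 → r3 − r2
r3 → -3·r3
r2 → r2 + 43/6·r3
r1 → r1 + 3/2·r3
r1 → r1 + r2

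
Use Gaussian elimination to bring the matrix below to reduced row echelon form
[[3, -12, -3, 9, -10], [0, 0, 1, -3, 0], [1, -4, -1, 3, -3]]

R1 → 1/3·R1
  [ 1  -4  -1   3  -10/3 ]
  [ 0   0   1  -3      0 ]
  [ 1  -4  -1   3     -3 ]
R3 → R3 − R1
  [ 1  -4  -1   3  -10/3 ]
  [ 0   0   1  -3      0 ]
  [ 0   0   0   0    1/3 ]
R3 → 3·R3
  [ 1  -4  -1   3  -10/3 ]
  [ 0   0   1  -3      0 ]
  [ 0   0   0   0      1 ]
R1 → R1 + 10/3·R3
  [ 1  -4  -1   3  0 ]
  [ 0   0   1  -3  0 ]
  [ 0   0   0   0  1 ]
R1 → R1 + R2
  [ 1  -4  0   0  0 ]
  [ 0   0  1  -3  0 ]
  [ 0   0  0   0  1 ]

[[1, -4, 0, 0, 0], [0, 0, 1, -3, 0], [0, 0, 0, 0, 1]]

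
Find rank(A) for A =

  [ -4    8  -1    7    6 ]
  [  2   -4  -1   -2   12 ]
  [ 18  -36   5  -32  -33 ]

r1 ← -1/4·r1
  [  1   -2  1/4  -7/4  -3/2 ]
  [  2   -4   -1    -2    12 ]
  [ 18  -36    5   -32   -33 ]
r2 ← r2 − 2·r1
  [  1   -2   1/4  -7/4  -3/2 ]
  [  0    0  -3/2   3/2    15 ]
  [ 18  -36     5   -32   -33 ]
r3 ← r3 − 18·r1
  [ 1  -2   1/4  -7/4  -3/2 ]
  [ 0   0  -3/2   3/2    15 ]
  [ 0   0   1/2  -1/2    -6 ]
r2 ← -2/3·r2
  [ 1  -2  1/4  -7/4  -3/2 ]
  [ 0   0    1    -1   -10 ]
  [ 0   0  1/2  -1/2    -6 ]
r3 ← r3 − 1/2·r2
  [ 1  -2  1/4  -7/4  -3/2 ]
  [ 0   0    1    -1   -10 ]
  [ 0   0    0     0    -1 ]
r3 ← -1·r3
  [ 1  -2  1/4  -7/4  -3/2 ]
  [ 0   0    1    -1   -10 ]
  [ 0   0    0     0     1 ]
r2 ← r2 + 10·r3
  [ 1  -2  1/4  -7/4  -3/2 ]
  [ 0   0    1    -1     0 ]
  [ 0   0    0     0     1 ]
r1 ← r1 + 3/2·r3
  [ 1  -2  1/4  -7/4  0 ]
  [ 0   0    1    -1  0 ]
  [ 0   0    0     0  1 ]
r1 ← r1 − 1/4·r2
  [ 1  -2  0  -3/2  0 ]
  [ 0   0  1    -1  0 ]
  [ 0   0  0     0  1 ]
The reduced form has 3 nonzero rows.

rank = 3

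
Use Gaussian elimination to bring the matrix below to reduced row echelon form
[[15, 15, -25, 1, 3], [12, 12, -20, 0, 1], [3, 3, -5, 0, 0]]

[[1, 1, -5/3, 0, 0], [0, 0, 0, 1, 0], [0, 0, 0, 0, 1]]

r1 → 1/15·r1
  [  1   1  -5/3  1/15  1/5 ]
  [ 12  12   -20     0    1 ]
  [  3   3    -5     0    0 ]
r2 → r2 − 12·r1
  [ 1  1  -5/3  1/15   1/5 ]
  [ 0  0     0  -4/5  -7/5 ]
  [ 3  3    -5     0     0 ]
r3 → r3 − 3·r1
  [ 1  1  -5/3  1/15   1/5 ]
  [ 0  0     0  -4/5  -7/5 ]
  [ 0  0     0  -1/5  -3/5 ]
r2 → -5/4·r2
  [ 1  1  -5/3  1/15   1/5 ]
  [ 0  0     0     1   7/4 ]
  [ 0  0     0  -1/5  -3/5 ]
r3 → r3 + 1/5·r2
  [ 1  1  -5/3  1/15   1/5 ]
  [ 0  0     0     1   7/4 ]
  [ 0  0     0     0  -1/4 ]
r3 → -4·r3
  [ 1  1  -5/3  1/15  1/5 ]
  [ 0  0     0     1  7/4 ]
  [ 0  0     0     0    1 ]
r2 → r2 − 7/4·r3
  [ 1  1  -5/3  1/15  1/5 ]
  [ 0  0     0     1    0 ]
  [ 0  0     0     0    1 ]
r1 → r1 − 1/5·r3
  [ 1  1  -5/3  1/15  0 ]
  [ 0  0     0     1  0 ]
  [ 0  0     0     0  1 ]
r1 → r1 − 1/15·r2
  [ 1  1  -5/3  0  0 ]
  [ 0  0     0  1  0 ]
  [ 0  0     0  0  1 ]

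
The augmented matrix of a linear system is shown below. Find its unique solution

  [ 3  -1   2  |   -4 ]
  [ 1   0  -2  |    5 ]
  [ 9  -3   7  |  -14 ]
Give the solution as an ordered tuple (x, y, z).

(1, 3, -2)

R1 → 1/3·R1
  [ 1  -1/3  2/3  |  -4/3 ]
  [ 1     0   -2  |     5 ]
  [ 9    -3    7  |   -14 ]
R2 → R2 − R1
  [ 1  -1/3   2/3  |  -4/3 ]
  [ 0   1/3  -8/3  |  19/3 ]
  [ 9    -3     7  |   -14 ]
R3 → R3 − 9·R1
  [ 1  -1/3   2/3  |  -4/3 ]
  [ 0   1/3  -8/3  |  19/3 ]
  [ 0     0     1  |    -2 ]
R2 → 3·R2
  [ 1  -1/3  2/3  |  -4/3 ]
  [ 0     1   -8  |    19 ]
  [ 0     0    1  |    -2 ]
R2 → R2 + 8·R3
  [ 1  -1/3  2/3  |  -4/3 ]
  [ 0     1    0  |     3 ]
  [ 0     0    1  |    -2 ]
R1 → R1 − 2/3·R3
  [ 1  -1/3  0  |   0 ]
  [ 0     1  0  |   3 ]
  [ 0     0  1  |  -2 ]
R1 → R1 + 1/3·R2
  [ 1  0  0  |   1 ]
  [ 0  1  0  |   3 ]
  [ 0  0  1  |  -2 ]
Reading off the last column: x = 1, y = 3, z = -2.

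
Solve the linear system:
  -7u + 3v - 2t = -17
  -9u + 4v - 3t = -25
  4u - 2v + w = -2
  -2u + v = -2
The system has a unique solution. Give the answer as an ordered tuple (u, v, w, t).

Form the augmented matrix and row-reduce:
  [ -7   3  0  -2  |  -17 ]
  [ -9   4  0  -3  |  -25 ]
  [  4  -2  1   0  |   -2 ]
  [ -2   1  0   0  |   -2 ]
r1 := -1/7·r1
  [  1  -3/7  0  2/7  |  17/7 ]
  [ -9     4  0   -3  |   -25 ]
  [  4    -2  1    0  |    -2 ]
  [ -2     1  0    0  |    -2 ]
r2 := r2 + 9·r1
  [  1  -3/7  0   2/7  |   17/7 ]
  [  0   1/7  0  -3/7  |  -22/7 ]
  [  4    -2  1     0  |     -2 ]
  [ -2     1  0     0  |     -2 ]
r3 := r3 − 4·r1
  [  1  -3/7  0   2/7  |   17/7 ]
  [  0   1/7  0  -3/7  |  -22/7 ]
  [  0  -2/7  1  -8/7  |  -82/7 ]
  [ -2     1  0     0  |     -2 ]
r4 := r4 + 2·r1
  [ 1  -3/7  0   2/7  |   17/7 ]
  [ 0   1/7  0  -3/7  |  -22/7 ]
  [ 0  -2/7  1  -8/7  |  -82/7 ]
  [ 0   1/7  0   4/7  |   20/7 ]
r2 := 7·r2
  [ 1  -3/7  0   2/7  |   17/7 ]
  [ 0     1  0    -3  |    -22 ]
  [ 0  -2/7  1  -8/7  |  -82/7 ]
  [ 0   1/7  0   4/7  |   20/7 ]
r3 := r3 + 2/7·r2
  [ 1  -3/7  0  2/7  |  17/7 ]
  [ 0     1  0   -3  |   -22 ]
  [ 0     0  1   -2  |   -18 ]
  [ 0   1/7  0  4/7  |  20/7 ]
r4 := r4 − 1/7·r2
  [ 1  -3/7  0  2/7  |  17/7 ]
  [ 0     1  0   -3  |   -22 ]
  [ 0     0  1   -2  |   -18 ]
  [ 0     0  0    1  |     6 ]
r3 := r3 + 2·r4
  [ 1  -3/7  0  2/7  |  17/7 ]
  [ 0     1  0   -3  |   -22 ]
  [ 0     0  1    0  |    -6 ]
  [ 0     0  0    1  |     6 ]
r2 := r2 + 3·r4
  [ 1  -3/7  0  2/7  |  17/7 ]
  [ 0     1  0    0  |    -4 ]
  [ 0     0  1    0  |    -6 ]
  [ 0     0  0    1  |     6 ]
r1 := r1 − 2/7·r4
  [ 1  -3/7  0  0  |  5/7 ]
  [ 0     1  0  0  |   -4 ]
  [ 0     0  1  0  |   -6 ]
  [ 0     0  0  1  |    6 ]
r1 := r1 + 3/7·r2
  [ 1  0  0  0  |  -1 ]
  [ 0  1  0  0  |  -4 ]
  [ 0  0  1  0  |  -6 ]
  [ 0  0  0  1  |   6 ]
Reading off the last column: u = -1, v = -4, w = -6, t = 6.

(-1, -4, -6, 6)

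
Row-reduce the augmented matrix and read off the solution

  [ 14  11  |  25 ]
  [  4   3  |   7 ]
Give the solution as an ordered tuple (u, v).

Multiply R1 by 1/14.
  [ 1  11/14  |  25/14 ]
  [ 4      3  |      7 ]
Subtract 4 times R1 from R2.
  [ 1  11/14  |  25/14 ]
  [ 0   -1/7  |   -1/7 ]
Multiply R2 by -7.
  [ 1  11/14  |  25/14 ]
  [ 0      1  |      1 ]
Subtract 11/14 times R2 from R1.
  [ 1  0  |  1 ]
  [ 0  1  |  1 ]
Reading off the last column: u = 1, v = 1.

(1, 1)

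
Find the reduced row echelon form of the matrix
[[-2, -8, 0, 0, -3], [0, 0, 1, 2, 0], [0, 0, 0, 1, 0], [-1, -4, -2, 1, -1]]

[[1, 4, 0, 0, 0], [0, 0, 1, 0, 0], [0, 0, 0, 1, 0], [0, 0, 0, 0, 1]]

R1 -> -1/2·R1
  [  1   4   0  0  3/2 ]
  [  0   0   1  2    0 ]
  [  0   0   0  1    0 ]
  [ -1  -4  -2  1   -1 ]
R4 -> R4 + R1
  [ 1  4   0  0  3/2 ]
  [ 0  0   1  2    0 ]
  [ 0  0   0  1    0 ]
  [ 0  0  -2  1  1/2 ]
R4 -> R4 + 2·R2
  [ 1  4  0  0  3/2 ]
  [ 0  0  1  2    0 ]
  [ 0  0  0  1    0 ]
  [ 0  0  0  5  1/2 ]
R4 -> R4 − 5·R3
  [ 1  4  0  0  3/2 ]
  [ 0  0  1  2    0 ]
  [ 0  0  0  1    0 ]
  [ 0  0  0  0  1/2 ]
R4 -> 2·R4
  [ 1  4  0  0  3/2 ]
  [ 0  0  1  2    0 ]
  [ 0  0  0  1    0 ]
  [ 0  0  0  0    1 ]
R1 -> R1 − 3/2·R4
  [ 1  4  0  0  0 ]
  [ 0  0  1  2  0 ]
  [ 0  0  0  1  0 ]
  [ 0  0  0  0  1 ]
R2 -> R2 − 2·R3
  [ 1  4  0  0  0 ]
  [ 0  0  1  0  0 ]
  [ 0  0  0  1  0 ]
  [ 0  0  0  0  1 ]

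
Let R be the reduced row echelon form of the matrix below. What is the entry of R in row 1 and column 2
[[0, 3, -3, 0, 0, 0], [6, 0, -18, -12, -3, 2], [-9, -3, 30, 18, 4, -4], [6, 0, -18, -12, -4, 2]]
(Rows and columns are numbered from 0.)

-1

R1 <=> R2
  [  6   0  -18  -12  -3   2 ]
  [  0   3   -3    0   0   0 ]
  [ -9  -3   30   18   4  -4 ]
  [  6   0  -18  -12  -4   2 ]
R1 ← 1/6·R1
  [  1   0   -3   -2  -1/2  1/3 ]
  [  0   3   -3    0     0    0 ]
  [ -9  -3   30   18     4   -4 ]
  [  6   0  -18  -12    -4    2 ]
R3 ← R3 + 9·R1
  [ 1   0   -3   -2  -1/2  1/3 ]
  [ 0   3   -3    0     0    0 ]
  [ 0  -3    3    0  -1/2   -1 ]
  [ 6   0  -18  -12    -4    2 ]
R4 ← R4 − 6·R1
  [ 1   0  -3  -2  -1/2  1/3 ]
  [ 0   3  -3   0     0    0 ]
  [ 0  -3   3   0  -1/2   -1 ]
  [ 0   0   0   0    -1    0 ]
R2 ← 1/3·R2
  [ 1   0  -3  -2  -1/2  1/3 ]
  [ 0   1  -1   0     0    0 ]
  [ 0  -3   3   0  -1/2   -1 ]
  [ 0   0   0   0    -1    0 ]
R3 ← R3 + 3·R2
  [ 1  0  -3  -2  -1/2  1/3 ]
  [ 0  1  -1   0     0    0 ]
  [ 0  0   0   0  -1/2   -1 ]
  [ 0  0   0   0    -1    0 ]
R3 ← -2·R3
  [ 1  0  -3  -2  -1/2  1/3 ]
  [ 0  1  -1   0     0    0 ]
  [ 0  0   0   0     1    2 ]
  [ 0  0   0   0    -1    0 ]
R4 ← R4 + R3
  [ 1  0  -3  -2  -1/2  1/3 ]
  [ 0  1  -1   0     0    0 ]
  [ 0  0   0   0     1    2 ]
  [ 0  0   0   0     0    2 ]
R4 ← 1/2·R4
  [ 1  0  -3  -2  -1/2  1/3 ]
  [ 0  1  -1   0     0    0 ]
  [ 0  0   0   0     1    2 ]
  [ 0  0   0   0     0    1 ]
R3 ← R3 − 2·R4
  [ 1  0  -3  -2  -1/2  1/3 ]
  [ 0  1  -1   0     0    0 ]
  [ 0  0   0   0     1    0 ]
  [ 0  0   0   0     0    1 ]
R1 ← R1 − 1/3·R4
  [ 1  0  -3  -2  -1/2  0 ]
  [ 0  1  -1   0     0  0 ]
  [ 0  0   0   0     1  0 ]
  [ 0  0   0   0     0  1 ]
R1 ← R1 + 1/2·R3
  [ 1  0  -3  -2  0  0 ]
  [ 0  1  -1   0  0  0 ]
  [ 0  0   0   0  1  0 ]
  [ 0  0   0   0  0  1 ]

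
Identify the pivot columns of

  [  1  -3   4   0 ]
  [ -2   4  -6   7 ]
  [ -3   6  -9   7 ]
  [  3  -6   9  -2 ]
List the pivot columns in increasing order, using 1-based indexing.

1, 2, 4

Add 2 times ρ1 to ρ2.
Add 3 times ρ1 to ρ3.
Subtract 3 times ρ1 from ρ4.
Multiply ρ2 by -1/2.
Add 3 times ρ2 to ρ3.
Subtract 3 times ρ2 from ρ4.
Multiply ρ3 by -2/7.
Subtract 17/2 times ρ3 from ρ4.
Add 7/2 times ρ3 to ρ2.
Add 3 times ρ2 to ρ1.
Pivot columns are the columns containing a leading 1.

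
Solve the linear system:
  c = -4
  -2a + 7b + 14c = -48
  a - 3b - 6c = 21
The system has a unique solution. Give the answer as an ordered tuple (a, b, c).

Form the augmented matrix and row-reduce:
  [  0   0   1  |   -4 ]
  [ -2   7  14  |  -48 ]
  [  1  -3  -6  |   21 ]
ρ1 ↔ ρ2
  [ -2   7  14  |  -48 ]
  [  0   0   1  |   -4 ]
  [  1  -3  -6  |   21 ]
ρ1 := -1/2·ρ1
  [ 1  -7/2  -7  |  24 ]
  [ 0     0   1  |  -4 ]
  [ 1    -3  -6  |  21 ]
ρ3 := ρ3 − ρ1
  [ 1  -7/2  -7  |  24 ]
  [ 0     0   1  |  -4 ]
  [ 0   1/2   1  |  -3 ]
ρ2 ↔ ρ3
  [ 1  -7/2  -7  |  24 ]
  [ 0   1/2   1  |  -3 ]
  [ 0     0   1  |  -4 ]
ρ2 := 2·ρ2
  [ 1  -7/2  -7  |  24 ]
  [ 0     1   2  |  -6 ]
  [ 0     0   1  |  -4 ]
ρ2 := ρ2 − 2·ρ3
  [ 1  -7/2  -7  |  24 ]
  [ 0     1   0  |   2 ]
  [ 0     0   1  |  -4 ]
ρ1 := ρ1 + 7·ρ3
  [ 1  -7/2  0  |  -4 ]
  [ 0     1  0  |   2 ]
  [ 0     0  1  |  -4 ]
ρ1 := ρ1 + 7/2·ρ2
  [ 1  0  0  |   3 ]
  [ 0  1  0  |   2 ]
  [ 0  0  1  |  -4 ]
Reading off the last column: a = 3, b = 2, c = -4.

(3, 2, -4)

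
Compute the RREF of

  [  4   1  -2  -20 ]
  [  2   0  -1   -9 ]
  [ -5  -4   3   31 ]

R1 ← 1/4·R1
  [  1  1/4  -1/2  -5 ]
  [  2    0    -1  -9 ]
  [ -5   -4     3  31 ]
R2 ← R2 − 2·R1
  [  1   1/4  -1/2  -5 ]
  [  0  -1/2     0   1 ]
  [ -5    -4     3  31 ]
R3 ← R3 + 5·R1
  [ 1    1/4  -1/2  -5 ]
  [ 0   -1/2     0   1 ]
  [ 0  -11/4   1/2   6 ]
R2 ← -2·R2
  [ 1    1/4  -1/2  -5 ]
  [ 0      1     0  -2 ]
  [ 0  -11/4   1/2   6 ]
R3 ← R3 + 11/4·R2
  [ 1  1/4  -1/2   -5 ]
  [ 0    1     0   -2 ]
  [ 0    0   1/2  1/2 ]
R3 ← 2·R3
  [ 1  1/4  -1/2  -5 ]
  [ 0    1     0  -2 ]
  [ 0    0     1   1 ]
R1 ← R1 + 1/2·R3
  [ 1  1/4  0  -9/2 ]
  [ 0    1  0    -2 ]
  [ 0    0  1     1 ]
R1 ← R1 − 1/4·R2
  [ 1  0  0  -4 ]
  [ 0  1  0  -2 ]
  [ 0  0  1   1 ]

[[1, 0, 0, -4], [0, 1, 0, -2], [0, 0, 1, 1]]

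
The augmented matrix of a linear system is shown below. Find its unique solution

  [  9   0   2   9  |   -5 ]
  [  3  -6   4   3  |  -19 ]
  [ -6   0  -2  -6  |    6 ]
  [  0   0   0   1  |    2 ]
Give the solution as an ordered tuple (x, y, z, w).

R1 ← 1/9·R1
  [  1   0  2/9   1  |  -5/9 ]
  [  3  -6    4   3  |   -19 ]
  [ -6   0   -2  -6  |     6 ]
  [  0   0    0   1  |     2 ]
R2 ← R2 − 3·R1
  [  1   0   2/9   1  |   -5/9 ]
  [  0  -6  10/3   0  |  -52/3 ]
  [ -6   0    -2  -6  |      6 ]
  [  0   0     0   1  |      2 ]
R3 ← R3 + 6·R1
  [ 1   0   2/9  1  |   -5/9 ]
  [ 0  -6  10/3  0  |  -52/3 ]
  [ 0   0  -2/3  0  |    8/3 ]
  [ 0   0     0  1  |      2 ]
R2 ← -1/6·R2
  [ 1  0   2/9  1  |  -5/9 ]
  [ 0  1  -5/9  0  |  26/9 ]
  [ 0  0  -2/3  0  |   8/3 ]
  [ 0  0     0  1  |     2 ]
R3 ← -3/2·R3
  [ 1  0   2/9  1  |  -5/9 ]
  [ 0  1  -5/9  0  |  26/9 ]
  [ 0  0     1  0  |    -4 ]
  [ 0  0     0  1  |     2 ]
R1 ← R1 − R4
  [ 1  0   2/9  0  |  -23/9 ]
  [ 0  1  -5/9  0  |   26/9 ]
  [ 0  0     1  0  |     -4 ]
  [ 0  0     0  1  |      2 ]
R2 ← R2 + 5/9·R3
  [ 1  0  2/9  0  |  -23/9 ]
  [ 0  1    0  0  |    2/3 ]
  [ 0  0    1  0  |     -4 ]
  [ 0  0    0  1  |      2 ]
R1 ← R1 − 2/9·R3
  [ 1  0  0  0  |  -5/3 ]
  [ 0  1  0  0  |   2/3 ]
  [ 0  0  1  0  |    -4 ]
  [ 0  0  0  1  |     2 ]
Reading off the last column: x = -5/3, y = 2/3, z = -4, w = 2.

(-5/3, 2/3, -4, 2)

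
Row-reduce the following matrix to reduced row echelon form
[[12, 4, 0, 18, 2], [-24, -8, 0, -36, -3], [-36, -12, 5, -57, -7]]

[[1, 1/3, 0, 3/2, 0], [0, 0, 1, -3/5, 0], [0, 0, 0, 0, 1]]

r1 := 1/12·r1
  [   1  1/3  0  3/2  1/6 ]
  [ -24   -8  0  -36   -3 ]
  [ -36  -12  5  -57   -7 ]
r2 := r2 + 24·r1
  [   1  1/3  0  3/2  1/6 ]
  [   0    0  0    0    1 ]
  [ -36  -12  5  -57   -7 ]
r3 := r3 + 36·r1
  [ 1  1/3  0  3/2  1/6 ]
  [ 0    0  0    0    1 ]
  [ 0    0  5   -3   -1 ]
r2 <-> r3
  [ 1  1/3  0  3/2  1/6 ]
  [ 0    0  5   -3   -1 ]
  [ 0    0  0    0    1 ]
r2 := 1/5·r2
  [ 1  1/3  0   3/2   1/6 ]
  [ 0    0  1  -3/5  -1/5 ]
  [ 0    0  0     0     1 ]
r2 := r2 + 1/5·r3
  [ 1  1/3  0   3/2  1/6 ]
  [ 0    0  1  -3/5    0 ]
  [ 0    0  0     0    1 ]
r1 := r1 − 1/6·r3
  [ 1  1/3  0   3/2  0 ]
  [ 0    0  1  -3/5  0 ]
  [ 0    0  0     0  1 ]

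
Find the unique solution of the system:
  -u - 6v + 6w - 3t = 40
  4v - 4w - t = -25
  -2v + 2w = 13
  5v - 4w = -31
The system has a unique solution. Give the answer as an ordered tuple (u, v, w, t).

Form the augmented matrix and row-reduce:
  [ -1  -6   6  -3  |   40 ]
  [  0   4  -4  -1  |  -25 ]
  [  0  -2   2   0  |   13 ]
  [  0   5  -4   0  |  -31 ]
Multiply R1 by -1.
Multiply R2 by 1/4.
Add 2 times R2 to R3.
Subtract 5 times R2 from R4.
Swap R3 and R4.
Multiply R4 by -2.
Subtract 5/4 times R4 from R3.
Add 1/4 times R4 to R2.
Subtract 3 times R4 from R1.
Add R3 to R2.
Add 6 times R3 to R1.
Subtract 6 times R2 from R1.
Reading off the last column: u = 2, v = -5, w = 3/2, t = -1.

(2, -5, 3/2, -1)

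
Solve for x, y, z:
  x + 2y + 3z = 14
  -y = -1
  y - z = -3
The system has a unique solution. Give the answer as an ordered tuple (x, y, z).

(0, 1, 4)

Form the augmented matrix and row-reduce:
  [ 1   2   3  |  14 ]
  [ 0  -1   0  |  -1 ]
  [ 0   1  -1  |  -3 ]
R2 → -1·R2
  [ 1  2   3  |  14 ]
  [ 0  1   0  |   1 ]
  [ 0  1  -1  |  -3 ]
R3 → R3 − R2
  [ 1  2   3  |  14 ]
  [ 0  1   0  |   1 ]
  [ 0  0  -1  |  -4 ]
R3 → -1·R3
  [ 1  2  3  |  14 ]
  [ 0  1  0  |   1 ]
  [ 0  0  1  |   4 ]
R1 → R1 − 3·R3
  [ 1  2  0  |  2 ]
  [ 0  1  0  |  1 ]
  [ 0  0  1  |  4 ]
R1 → R1 − 2·R2
  [ 1  0  0  |  0 ]
  [ 0  1  0  |  1 ]
  [ 0  0  1  |  4 ]
Reading off the last column: x = 0, y = 1, z = 4.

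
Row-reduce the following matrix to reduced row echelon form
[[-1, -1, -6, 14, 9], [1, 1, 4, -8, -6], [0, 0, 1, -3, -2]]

R1 -> -1·R1
  [ 1  1  6  -14  -9 ]
  [ 1  1  4   -8  -6 ]
  [ 0  0  1   -3  -2 ]
R2 -> R2 − R1
  [ 1  1   6  -14  -9 ]
  [ 0  0  -2    6   3 ]
  [ 0  0   1   -3  -2 ]
R2 -> -1/2·R2
  [ 1  1  6  -14    -9 ]
  [ 0  0  1   -3  -3/2 ]
  [ 0  0  1   -3    -2 ]
R3 -> R3 − R2
  [ 1  1  6  -14    -9 ]
  [ 0  0  1   -3  -3/2 ]
  [ 0  0  0    0  -1/2 ]
R3 -> -2·R3
  [ 1  1  6  -14    -9 ]
  [ 0  0  1   -3  -3/2 ]
  [ 0  0  0    0     1 ]
R2 -> R2 + 3/2·R3
  [ 1  1  6  -14  -9 ]
  [ 0  0  1   -3   0 ]
  [ 0  0  0    0   1 ]
R1 -> R1 + 9·R3
  [ 1  1  6  -14  0 ]
  [ 0  0  1   -3  0 ]
  [ 0  0  0    0  1 ]
R1 -> R1 − 6·R2
  [ 1  1  0   4  0 ]
  [ 0  0  1  -3  0 ]
  [ 0  0  0   0  1 ]

[[1, 1, 0, 4, 0], [0, 0, 1, -3, 0], [0, 0, 0, 0, 1]]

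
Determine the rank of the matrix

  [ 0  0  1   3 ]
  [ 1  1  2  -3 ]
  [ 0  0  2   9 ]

rank = 3

Swap ρ1 and ρ2.
  [ 1  1  2  -3 ]
  [ 0  0  1   3 ]
  [ 0  0  2   9 ]
Subtract 2 times ρ2 from ρ3.
  [ 1  1  2  -3 ]
  [ 0  0  1   3 ]
  [ 0  0  0   3 ]
Multiply ρ3 by 1/3.
  [ 1  1  2  -3 ]
  [ 0  0  1   3 ]
  [ 0  0  0   1 ]
Subtract 3 times ρ3 from ρ2.
  [ 1  1  2  -3 ]
  [ 0  0  1   0 ]
  [ 0  0  0   1 ]
Add 3 times ρ3 to ρ1.
  [ 1  1  2  0 ]
  [ 0  0  1  0 ]
  [ 0  0  0  1 ]
Subtract 2 times ρ2 from ρ1.
  [ 1  1  0  0 ]
  [ 0  0  1  0 ]
  [ 0  0  0  1 ]
The reduced form has 3 nonzero rows.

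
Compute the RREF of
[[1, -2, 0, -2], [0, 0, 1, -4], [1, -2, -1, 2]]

[[1, -2, 0, -2], [0, 0, 1, -4], [0, 0, 0, 0]]

Subtract R1 from R3.
  [ 1  -2   0  -2 ]
  [ 0   0   1  -4 ]
  [ 0   0  -1   4 ]
Add R2 to R3.
  [ 1  -2  0  -2 ]
  [ 0   0  1  -4 ]
  [ 0   0  0   0 ]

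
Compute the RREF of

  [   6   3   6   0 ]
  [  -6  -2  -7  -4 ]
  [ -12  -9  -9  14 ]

[[1, 0, 3/2, 0], [0, 1, -1, 0], [0, 0, 0, 1]]

R1 := 1/6·R1
  [   1  1/2   1   0 ]
  [  -6   -2  -7  -4 ]
  [ -12   -9  -9  14 ]
R2 := R2 + 6·R1
  [   1  1/2   1   0 ]
  [   0    1  -1  -4 ]
  [ -12   -9  -9  14 ]
R3 := R3 + 12·R1
  [ 1  1/2   1   0 ]
  [ 0    1  -1  -4 ]
  [ 0   -3   3  14 ]
R3 := R3 + 3·R2
  [ 1  1/2   1   0 ]
  [ 0    1  -1  -4 ]
  [ 0    0   0   2 ]
R3 := 1/2·R3
  [ 1  1/2   1   0 ]
  [ 0    1  -1  -4 ]
  [ 0    0   0   1 ]
R2 := R2 + 4·R3
  [ 1  1/2   1  0 ]
  [ 0    1  -1  0 ]
  [ 0    0   0  1 ]
R1 := R1 − 1/2·R2
  [ 1  0  3/2  0 ]
  [ 0  1   -1  0 ]
  [ 0  0    0  1 ]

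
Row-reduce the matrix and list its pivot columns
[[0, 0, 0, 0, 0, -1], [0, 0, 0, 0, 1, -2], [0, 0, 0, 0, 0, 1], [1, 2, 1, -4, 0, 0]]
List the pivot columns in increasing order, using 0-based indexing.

0, 4, 5

ρ1 <=> ρ4
  [ 1  2  1  -4  0   0 ]
  [ 0  0  0   0  1  -2 ]
  [ 0  0  0   0  0   1 ]
  [ 0  0  0   0  0  -1 ]
ρ4 ← ρ4 + ρ3
  [ 1  2  1  -4  0   0 ]
  [ 0  0  0   0  1  -2 ]
  [ 0  0  0   0  0   1 ]
  [ 0  0  0   0  0   0 ]
ρ2 ← ρ2 + 2·ρ3
  [ 1  2  1  -4  0  0 ]
  [ 0  0  0   0  1  0 ]
  [ 0  0  0   0  0  1 ]
  [ 0  0  0   0  0  0 ]
Pivot columns are the columns containing a leading 1.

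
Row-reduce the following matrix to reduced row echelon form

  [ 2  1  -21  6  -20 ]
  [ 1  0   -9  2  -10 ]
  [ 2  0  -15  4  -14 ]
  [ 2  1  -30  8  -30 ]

Multiply R1 by 1/2.
Subtract R1 from R2.
Subtract 2 times R1 from R3.
Subtract 2 times R1 from R4.
Multiply R2 by -2.
Add R2 to R3.
Multiply R3 by 1/3.
Add 9 times R3 to R4.
Multiply R4 by 1/2.
Subtract 2 times R4 from R2.
Subtract 3 times R4 from R1.
Add 3 times R3 to R2.
Add 21/2 times R3 to R1.
Subtract 1/2 times R2 from R1.

[[1, 0, 0, 0, 0], [0, 1, 0, 0, -2], [0, 0, 1, 0, 2], [0, 0, 0, 1, 4]]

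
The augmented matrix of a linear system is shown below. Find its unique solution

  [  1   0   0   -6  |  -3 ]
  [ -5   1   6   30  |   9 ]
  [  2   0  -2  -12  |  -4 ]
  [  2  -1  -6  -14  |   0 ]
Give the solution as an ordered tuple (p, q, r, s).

(-3, 0, -1, 0)

ρ2 := ρ2 + 5·ρ1
  [ 1   0   0   -6  |  -3 ]
  [ 0   1   6    0  |  -6 ]
  [ 2   0  -2  -12  |  -4 ]
  [ 2  -1  -6  -14  |   0 ]
ρ3 := ρ3 − 2·ρ1
  [ 1   0   0   -6  |  -3 ]
  [ 0   1   6    0  |  -6 ]
  [ 0   0  -2    0  |   2 ]
  [ 2  -1  -6  -14  |   0 ]
ρ4 := ρ4 − 2·ρ1
  [ 1   0   0  -6  |  -3 ]
  [ 0   1   6   0  |  -6 ]
  [ 0   0  -2   0  |   2 ]
  [ 0  -1  -6  -2  |   6 ]
ρ4 := ρ4 + ρ2
  [ 1  0   0  -6  |  -3 ]
  [ 0  1   6   0  |  -6 ]
  [ 0  0  -2   0  |   2 ]
  [ 0  0   0  -2  |   0 ]
ρ3 := -1/2·ρ3
  [ 1  0  0  -6  |  -3 ]
  [ 0  1  6   0  |  -6 ]
  [ 0  0  1   0  |  -1 ]
  [ 0  0  0  -2  |   0 ]
ρ4 := -1/2·ρ4
  [ 1  0  0  -6  |  -3 ]
  [ 0  1  6   0  |  -6 ]
  [ 0  0  1   0  |  -1 ]
  [ 0  0  0   1  |   0 ]
ρ1 := ρ1 + 6·ρ4
  [ 1  0  0  0  |  -3 ]
  [ 0  1  6  0  |  -6 ]
  [ 0  0  1  0  |  -1 ]
  [ 0  0  0  1  |   0 ]
ρ2 := ρ2 − 6·ρ3
  [ 1  0  0  0  |  -3 ]
  [ 0  1  0  0  |   0 ]
  [ 0  0  1  0  |  -1 ]
  [ 0  0  0  1  |   0 ]
Reading off the last column: p = -3, q = 0, r = -1, s = 0.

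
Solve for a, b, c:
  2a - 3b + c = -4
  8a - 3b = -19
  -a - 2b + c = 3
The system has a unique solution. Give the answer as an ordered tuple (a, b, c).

Form the augmented matrix and row-reduce:
  [  2  -3  1  |   -4 ]
  [  8  -3  0  |  -19 ]
  [ -1  -2  1  |    3 ]
Multiply r1 by 1/2.
Subtract 8 times r1 from r2.
Add r1 to r3.
Multiply r2 by 1/9.
Add 7/2 times r2 to r3.
Multiply r3 by -18.
Add 4/9 times r3 to r2.
Subtract 1/2 times r3 from r1.
Add 3/2 times r2 to r1.
Reading off the last column: a = -2, b = 1, c = 3.

(-2, 1, 3)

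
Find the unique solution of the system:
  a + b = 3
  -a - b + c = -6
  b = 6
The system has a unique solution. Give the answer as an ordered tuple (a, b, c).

(-3, 6, -3)

Form the augmented matrix and row-reduce:
  [  1   1  0  |   3 ]
  [ -1  -1  1  |  -6 ]
  [  0   1  0  |   6 ]
ρ2 -> ρ2 + ρ1
ρ2 <-> ρ3
ρ1 -> ρ1 − ρ2
Reading off the last column: a = -3, b = 6, c = -3.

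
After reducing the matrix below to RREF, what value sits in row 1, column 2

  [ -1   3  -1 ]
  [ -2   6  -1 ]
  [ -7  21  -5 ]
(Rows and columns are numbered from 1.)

r1 ← -1·r1
  [  1  -3   1 ]
  [ -2   6  -1 ]
  [ -7  21  -5 ]
r2 ← r2 + 2·r1
  [  1  -3   1 ]
  [  0   0   1 ]
  [ -7  21  -5 ]
r3 ← r3 + 7·r1
  [ 1  -3  1 ]
  [ 0   0  1 ]
  [ 0   0  2 ]
r3 ← r3 − 2·r2
  [ 1  -3  1 ]
  [ 0   0  1 ]
  [ 0   0  0 ]
r1 ← r1 − r2
  [ 1  -3  0 ]
  [ 0   0  1 ]
  [ 0   0  0 ]

-3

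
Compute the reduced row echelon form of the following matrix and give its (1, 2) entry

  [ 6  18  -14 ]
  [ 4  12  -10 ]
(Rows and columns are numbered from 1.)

3

Multiply R1 by 1/6.
Subtract 4 times R1 from R2.
Multiply R2 by -3/2.
Add 7/3 times R2 to R1.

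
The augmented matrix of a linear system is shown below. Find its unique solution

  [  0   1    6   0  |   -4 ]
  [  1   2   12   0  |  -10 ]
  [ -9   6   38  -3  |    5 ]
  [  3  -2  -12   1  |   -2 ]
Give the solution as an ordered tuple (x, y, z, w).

R1 <=> R2
R3 := R3 + 9·R1
R4 := R4 − 3·R1
R3 := R3 − 24·R2
R4 := R4 + 8·R2
R3 := 1/2·R3
R3 := R3 + 3/2·R4
R2 := R2 − 6·R3
R1 := R1 − 12·R3
R1 := R1 − 2·R2
Reading off the last column: x = -2, y = -1, z = -1/2, w = -4.

(-2, -1, -1/2, -4)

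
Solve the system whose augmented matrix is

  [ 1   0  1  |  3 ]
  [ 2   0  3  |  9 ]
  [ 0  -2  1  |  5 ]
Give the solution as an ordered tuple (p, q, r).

(0, -1, 3)

R2 → R2 − 2·R1
  [ 1   0  1  |  3 ]
  [ 0   0  1  |  3 ]
  [ 0  -2  1  |  5 ]
R2 <-> R3
  [ 1   0  1  |  3 ]
  [ 0  -2  1  |  5 ]
  [ 0   0  1  |  3 ]
R2 → -1/2·R2
  [ 1  0     1  |     3 ]
  [ 0  1  -1/2  |  -5/2 ]
  [ 0  0     1  |     3 ]
R2 → R2 + 1/2·R3
  [ 1  0  1  |   3 ]
  [ 0  1  0  |  -1 ]
  [ 0  0  1  |   3 ]
R1 → R1 − R3
  [ 1  0  0  |   0 ]
  [ 0  1  0  |  -1 ]
  [ 0  0  1  |   3 ]
Reading off the last column: p = 0, q = -1, r = 3.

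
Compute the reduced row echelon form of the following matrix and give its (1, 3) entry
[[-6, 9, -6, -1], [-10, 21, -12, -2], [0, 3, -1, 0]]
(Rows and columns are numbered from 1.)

1/2

R1 := -1/6·R1
  [   1  -3/2    1  1/6 ]
  [ -10    21  -12   -2 ]
  [   0     3   -1    0 ]
R2 := R2 + 10·R1
  [ 1  -3/2   1   1/6 ]
  [ 0     6  -2  -1/3 ]
  [ 0     3  -1     0 ]
R2 := 1/6·R2
  [ 1  -3/2     1    1/6 ]
  [ 0     1  -1/3  -1/18 ]
  [ 0     3    -1      0 ]
R3 := R3 − 3·R2
  [ 1  -3/2     1    1/6 ]
  [ 0     1  -1/3  -1/18 ]
  [ 0     0     0    1/6 ]
R3 := 6·R3
  [ 1  -3/2     1    1/6 ]
  [ 0     1  -1/3  -1/18 ]
  [ 0     0     0      1 ]
R2 := R2 + 1/18·R3
  [ 1  -3/2     1  1/6 ]
  [ 0     1  -1/3    0 ]
  [ 0     0     0    1 ]
R1 := R1 − 1/6·R3
  [ 1  -3/2     1  0 ]
  [ 0     1  -1/3  0 ]
  [ 0     0     0  1 ]
R1 := R1 + 3/2·R2
  [ 1  0   1/2  0 ]
  [ 0  1  -1/3  0 ]
  [ 0  0     0  1 ]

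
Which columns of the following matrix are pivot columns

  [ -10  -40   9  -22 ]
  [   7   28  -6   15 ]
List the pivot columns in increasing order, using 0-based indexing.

R1 := -1/10·R1
  [ 1   4  -9/10  11/5 ]
  [ 7  28     -6    15 ]
R2 := R2 − 7·R1
  [ 1  4  -9/10  11/5 ]
  [ 0  0   3/10  -2/5 ]
R2 := 10/3·R2
  [ 1  4  -9/10  11/5 ]
  [ 0  0      1  -4/3 ]
R1 := R1 + 9/10·R2
  [ 1  4  0     1 ]
  [ 0  0  1  -4/3 ]
Pivot columns are the columns containing a leading 1.

0, 2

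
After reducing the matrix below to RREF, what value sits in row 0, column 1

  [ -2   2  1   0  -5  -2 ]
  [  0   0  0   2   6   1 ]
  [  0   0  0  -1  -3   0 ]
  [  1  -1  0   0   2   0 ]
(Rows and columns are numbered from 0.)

-1

R1 → -1/2·R1
  [ 1  -1  -1/2   0  5/2  1 ]
  [ 0   0     0   2    6  1 ]
  [ 0   0     0  -1   -3  0 ]
  [ 1  -1     0   0    2  0 ]
R4 → R4 − R1
  [ 1  -1  -1/2   0   5/2   1 ]
  [ 0   0     0   2     6   1 ]
  [ 0   0     0  -1    -3   0 ]
  [ 0   0   1/2   0  -1/2  -1 ]
R2 ↔ R4
  [ 1  -1  -1/2   0   5/2   1 ]
  [ 0   0   1/2   0  -1/2  -1 ]
  [ 0   0     0  -1    -3   0 ]
  [ 0   0     0   2     6   1 ]
R2 → 2·R2
  [ 1  -1  -1/2   0  5/2   1 ]
  [ 0   0     1   0   -1  -2 ]
  [ 0   0     0  -1   -3   0 ]
  [ 0   0     0   2    6   1 ]
R3 → -1·R3
  [ 1  -1  -1/2  0  5/2   1 ]
  [ 0   0     1  0   -1  -2 ]
  [ 0   0     0  1    3   0 ]
  [ 0   0     0  2    6   1 ]
R4 → R4 − 2·R3
  [ 1  -1  -1/2  0  5/2   1 ]
  [ 0   0     1  0   -1  -2 ]
  [ 0   0     0  1    3   0 ]
  [ 0   0     0  0    0   1 ]
R2 → R2 + 2·R4
  [ 1  -1  -1/2  0  5/2  1 ]
  [ 0   0     1  0   -1  0 ]
  [ 0   0     0  1    3  0 ]
  [ 0   0     0  0    0  1 ]
R1 → R1 − R4
  [ 1  -1  -1/2  0  5/2  0 ]
  [ 0   0     1  0   -1  0 ]
  [ 0   0     0  1    3  0 ]
  [ 0   0     0  0    0  1 ]
R1 → R1 + 1/2·R2
  [ 1  -1  0  0   2  0 ]
  [ 0   0  1  0  -1  0 ]
  [ 0   0  0  1   3  0 ]
  [ 0   0  0  0   0  1 ]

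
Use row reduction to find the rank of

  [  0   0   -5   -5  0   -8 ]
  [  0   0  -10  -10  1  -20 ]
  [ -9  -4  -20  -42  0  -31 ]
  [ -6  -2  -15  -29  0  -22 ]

R1 <=> R3
  [ -9  -4  -20  -42  0  -31 ]
  [  0   0  -10  -10  1  -20 ]
  [  0   0   -5   -5  0   -8 ]
  [ -6  -2  -15  -29  0  -22 ]
R1 -> -1/9·R1
  [  1  4/9  20/9  14/3  0  31/9 ]
  [  0    0   -10   -10  1   -20 ]
  [  0    0    -5    -5  0    -8 ]
  [ -6   -2   -15   -29  0   -22 ]
R4 -> R4 + 6·R1
  [ 1  4/9  20/9  14/3  0  31/9 ]
  [ 0    0   -10   -10  1   -20 ]
  [ 0    0    -5    -5  0    -8 ]
  [ 0  2/3  -5/3    -1  0  -4/3 ]
R2 <=> R4
  [ 1  4/9  20/9  14/3  0  31/9 ]
  [ 0  2/3  -5/3    -1  0  -4/3 ]
  [ 0    0    -5    -5  0    -8 ]
  [ 0    0   -10   -10  1   -20 ]
R2 -> 3/2·R2
  [ 1  4/9  20/9  14/3  0  31/9 ]
  [ 0    1  -5/2  -3/2  0    -2 ]
  [ 0    0    -5    -5  0    -8 ]
  [ 0    0   -10   -10  1   -20 ]
R3 -> -1/5·R3
  [ 1  4/9  20/9  14/3  0  31/9 ]
  [ 0    1  -5/2  -3/2  0    -2 ]
  [ 0    0     1     1  0   8/5 ]
  [ 0    0   -10   -10  1   -20 ]
R4 -> R4 + 10·R3
  [ 1  4/9  20/9  14/3  0  31/9 ]
  [ 0    1  -5/2  -3/2  0    -2 ]
  [ 0    0     1     1  0   8/5 ]
  [ 0    0     0     0  1    -4 ]
R2 -> R2 + 5/2·R3
  [ 1  4/9  20/9  14/3  0  31/9 ]
  [ 0    1     0     1  0     2 ]
  [ 0    0     1     1  0   8/5 ]
  [ 0    0     0     0  1    -4 ]
R1 -> R1 − 20/9·R3
  [ 1  4/9  0  22/9  0  -1/9 ]
  [ 0    1  0     1  0     2 ]
  [ 0    0  1     1  0   8/5 ]
  [ 0    0  0     0  1    -4 ]
R1 -> R1 − 4/9·R2
  [ 1  0  0  2  0   -1 ]
  [ 0  1  0  1  0    2 ]
  [ 0  0  1  1  0  8/5 ]
  [ 0  0  0  0  1   -4 ]
The reduced form has 4 nonzero rows.

rank = 4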